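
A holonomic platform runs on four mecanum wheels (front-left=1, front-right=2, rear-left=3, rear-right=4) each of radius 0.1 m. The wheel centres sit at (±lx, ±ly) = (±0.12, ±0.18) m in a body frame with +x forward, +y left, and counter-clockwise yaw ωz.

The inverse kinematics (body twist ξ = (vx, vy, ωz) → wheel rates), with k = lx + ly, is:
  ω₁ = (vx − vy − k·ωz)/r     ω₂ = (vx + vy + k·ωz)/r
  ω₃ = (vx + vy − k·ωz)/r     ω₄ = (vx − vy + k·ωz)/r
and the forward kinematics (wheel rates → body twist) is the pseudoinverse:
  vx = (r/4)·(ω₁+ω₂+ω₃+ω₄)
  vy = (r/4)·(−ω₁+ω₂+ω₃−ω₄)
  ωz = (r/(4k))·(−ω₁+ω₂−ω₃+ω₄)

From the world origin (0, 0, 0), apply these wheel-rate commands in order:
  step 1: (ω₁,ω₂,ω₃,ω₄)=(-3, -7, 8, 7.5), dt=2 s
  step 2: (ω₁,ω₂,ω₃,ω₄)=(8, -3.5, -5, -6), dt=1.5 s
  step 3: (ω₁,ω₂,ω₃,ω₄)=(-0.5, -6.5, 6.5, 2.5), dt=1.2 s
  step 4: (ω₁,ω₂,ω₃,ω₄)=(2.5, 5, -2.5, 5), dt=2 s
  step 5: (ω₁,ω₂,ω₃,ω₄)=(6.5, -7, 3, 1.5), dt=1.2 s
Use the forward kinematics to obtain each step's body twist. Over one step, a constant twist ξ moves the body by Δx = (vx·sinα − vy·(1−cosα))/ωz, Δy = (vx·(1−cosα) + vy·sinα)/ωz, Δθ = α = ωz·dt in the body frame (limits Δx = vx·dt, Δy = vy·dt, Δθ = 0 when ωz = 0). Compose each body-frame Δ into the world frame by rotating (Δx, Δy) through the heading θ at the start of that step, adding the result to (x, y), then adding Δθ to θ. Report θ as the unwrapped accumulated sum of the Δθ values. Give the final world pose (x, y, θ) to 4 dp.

step 1: ξ=(vx,vy,ωz)=(0.1375, -0.0875, -0.3750), dt=2.0 → body Δ=(0.1873, -0.2574, -0.7500) → world pose (0.1873, -0.2574, -0.7500)
step 2: ξ=(vx,vy,ωz)=(-0.1625, -0.2625, -1.0417), dt=1.5 → body Δ=(-0.4059, -0.0973, -1.5625) → world pose (-0.1760, -0.0519, -2.3125)
step 3: ξ=(vx,vy,ωz)=(0.0500, -0.0500, -0.8333), dt=1.2 → body Δ=(0.0229, -0.0781, -1.0000) → world pose (-0.2490, -0.0161, -3.3125)
step 4: ξ=(vx,vy,ωz)=(0.2500, -0.1250, 0.8333), dt=2.0 → body Δ=(0.4630, 0.1794, 1.6667) → world pose (-0.7358, -0.1141, -1.6458)
step 5: ξ=(vx,vy,ωz)=(0.1000, -0.3000, -1.2500), dt=1.2 → body Δ=(-0.1432, -0.3137, -1.5000) → world pose (-1.0379, 0.0522, -3.1458)

(-1.0379, 0.0522, -3.1458)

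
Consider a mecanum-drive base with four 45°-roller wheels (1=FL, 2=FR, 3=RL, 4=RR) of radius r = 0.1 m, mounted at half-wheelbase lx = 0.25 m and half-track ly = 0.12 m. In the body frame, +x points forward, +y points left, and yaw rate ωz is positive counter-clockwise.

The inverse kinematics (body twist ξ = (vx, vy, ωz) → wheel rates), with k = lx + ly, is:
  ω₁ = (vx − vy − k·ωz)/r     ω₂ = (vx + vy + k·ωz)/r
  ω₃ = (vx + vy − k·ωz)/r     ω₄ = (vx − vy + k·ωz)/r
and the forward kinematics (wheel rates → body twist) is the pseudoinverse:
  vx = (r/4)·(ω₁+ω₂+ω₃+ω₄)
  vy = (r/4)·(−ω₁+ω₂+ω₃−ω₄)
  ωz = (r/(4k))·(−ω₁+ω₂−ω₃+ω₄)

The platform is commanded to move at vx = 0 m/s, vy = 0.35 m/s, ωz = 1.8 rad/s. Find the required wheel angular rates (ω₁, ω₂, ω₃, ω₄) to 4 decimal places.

k = lx + ly = 0.25 + 0.12 = 0.3700;  k·ωz = 0.3700·1.8 = 0.6660
ω₁ (FL) = (vx − vy − k·ωz)/r = -1.0160/0.1 = -10.1600
ω₂ (FR) = (vx + vy + k·ωz)/r = 1.0160/0.1 = 10.1600
ω₃ (RL) = (vx + vy − k·ωz)/r = -0.3160/0.1 = -3.1600
ω₄ (RR) = (vx − vy + k·ωz)/r = 0.3160/0.1 = 3.1600

(-10.1600, 10.1600, -3.1600, 3.1600)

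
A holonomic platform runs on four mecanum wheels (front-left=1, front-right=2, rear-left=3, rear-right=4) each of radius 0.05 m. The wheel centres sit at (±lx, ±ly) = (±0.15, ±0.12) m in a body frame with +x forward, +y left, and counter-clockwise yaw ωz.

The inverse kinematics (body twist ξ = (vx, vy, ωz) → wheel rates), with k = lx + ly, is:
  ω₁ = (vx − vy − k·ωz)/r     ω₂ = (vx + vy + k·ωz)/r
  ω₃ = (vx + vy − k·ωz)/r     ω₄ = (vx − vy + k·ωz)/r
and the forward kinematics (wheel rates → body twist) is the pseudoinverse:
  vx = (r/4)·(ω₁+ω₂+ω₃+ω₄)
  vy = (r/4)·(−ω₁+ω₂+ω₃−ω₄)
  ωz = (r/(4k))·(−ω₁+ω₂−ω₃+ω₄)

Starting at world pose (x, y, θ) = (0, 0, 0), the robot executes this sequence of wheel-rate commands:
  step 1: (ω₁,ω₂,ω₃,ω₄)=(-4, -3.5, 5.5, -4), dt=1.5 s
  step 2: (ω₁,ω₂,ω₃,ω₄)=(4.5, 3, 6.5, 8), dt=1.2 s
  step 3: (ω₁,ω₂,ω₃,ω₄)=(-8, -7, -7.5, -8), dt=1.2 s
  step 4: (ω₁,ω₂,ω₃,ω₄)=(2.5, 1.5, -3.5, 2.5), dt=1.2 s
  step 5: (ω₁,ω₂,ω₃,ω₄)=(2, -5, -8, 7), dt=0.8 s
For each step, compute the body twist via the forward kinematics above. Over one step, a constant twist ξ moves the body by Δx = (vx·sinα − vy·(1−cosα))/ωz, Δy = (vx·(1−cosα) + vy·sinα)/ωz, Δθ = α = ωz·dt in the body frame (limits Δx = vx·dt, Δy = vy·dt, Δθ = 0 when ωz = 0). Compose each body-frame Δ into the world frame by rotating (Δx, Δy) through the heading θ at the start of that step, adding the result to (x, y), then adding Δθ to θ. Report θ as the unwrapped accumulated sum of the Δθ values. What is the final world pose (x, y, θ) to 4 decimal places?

step 1: ξ=(vx,vy,ωz)=(-0.0750, 0.1250, -0.4167), dt=1.5 → body Δ=(-0.0486, 0.2096, -0.6250) → world pose (-0.0486, 0.2096, -0.6250)
step 2: ξ=(vx,vy,ωz)=(0.2750, -0.0375, 0.0000), dt=1.2 → body Δ=(0.3300, -0.0450, 0.0000) → world pose (0.1927, -0.0200, -0.6250)
step 3: ξ=(vx,vy,ωz)=(-0.3813, 0.0188, 0.0231), dt=1.2 → body Δ=(-0.4578, 0.0161, 0.0278) → world pose (-0.1691, 0.2609, -0.5972)
step 4: ξ=(vx,vy,ωz)=(0.0375, -0.0875, 0.2315), dt=1.2 → body Δ=(0.0589, -0.0974, 0.2778) → world pose (-0.1752, 0.1472, -0.3194)
step 5: ξ=(vx,vy,ωz)=(-0.0500, -0.2750, 0.3704), dt=0.8 → body Δ=(-0.0071, -0.2227, 0.2963) → world pose (-0.2518, -0.0620, -0.0231)

(-0.2518, -0.0620, -0.0231)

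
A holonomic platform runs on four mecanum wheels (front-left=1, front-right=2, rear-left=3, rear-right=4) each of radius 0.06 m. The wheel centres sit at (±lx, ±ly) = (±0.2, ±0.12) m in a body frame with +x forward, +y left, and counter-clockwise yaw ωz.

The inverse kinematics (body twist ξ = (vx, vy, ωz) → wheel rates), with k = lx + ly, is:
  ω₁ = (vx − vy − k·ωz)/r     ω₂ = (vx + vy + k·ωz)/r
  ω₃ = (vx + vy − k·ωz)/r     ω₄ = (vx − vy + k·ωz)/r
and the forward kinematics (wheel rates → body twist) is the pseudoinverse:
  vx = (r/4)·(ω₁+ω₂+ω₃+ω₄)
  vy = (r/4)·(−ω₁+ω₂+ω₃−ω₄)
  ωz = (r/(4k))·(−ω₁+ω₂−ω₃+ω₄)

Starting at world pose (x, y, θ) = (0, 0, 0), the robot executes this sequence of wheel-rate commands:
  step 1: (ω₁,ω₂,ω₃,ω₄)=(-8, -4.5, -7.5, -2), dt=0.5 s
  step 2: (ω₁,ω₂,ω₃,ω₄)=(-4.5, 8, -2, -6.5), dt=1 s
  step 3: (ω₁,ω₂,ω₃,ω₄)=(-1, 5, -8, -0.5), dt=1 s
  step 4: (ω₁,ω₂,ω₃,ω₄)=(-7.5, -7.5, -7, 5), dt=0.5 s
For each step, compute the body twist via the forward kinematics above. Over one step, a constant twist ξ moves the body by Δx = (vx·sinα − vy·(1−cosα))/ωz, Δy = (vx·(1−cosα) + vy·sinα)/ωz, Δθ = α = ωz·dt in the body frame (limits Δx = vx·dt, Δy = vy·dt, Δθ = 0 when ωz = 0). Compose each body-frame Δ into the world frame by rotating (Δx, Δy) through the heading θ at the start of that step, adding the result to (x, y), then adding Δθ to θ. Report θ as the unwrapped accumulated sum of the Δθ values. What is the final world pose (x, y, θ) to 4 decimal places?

(-0.2920, -0.0364, 1.5000)

step 1: ξ=(vx,vy,ωz)=(-0.3300, -0.0300, 0.4219), dt=0.5 → body Δ=(-0.1622, -0.0322, 0.2109) → world pose (-0.1622, -0.0322, 0.2109)
step 2: ξ=(vx,vy,ωz)=(-0.0750, 0.2550, 0.3750), dt=1.0 → body Δ=(-0.1205, 0.2352, 0.3750) → world pose (-0.3293, 0.1725, 0.5859)
step 3: ξ=(vx,vy,ωz)=(-0.0675, -0.0225, 0.6328), dt=1.0 → body Δ=(-0.0562, -0.0417, 0.6328) → world pose (-0.3531, 0.1067, 1.2188)
step 4: ξ=(vx,vy,ωz)=(-0.2550, -0.1800, 0.5625), dt=0.5 → body Δ=(-0.1133, -0.1066, 0.2812) → world pose (-0.2920, -0.0364, 1.5000)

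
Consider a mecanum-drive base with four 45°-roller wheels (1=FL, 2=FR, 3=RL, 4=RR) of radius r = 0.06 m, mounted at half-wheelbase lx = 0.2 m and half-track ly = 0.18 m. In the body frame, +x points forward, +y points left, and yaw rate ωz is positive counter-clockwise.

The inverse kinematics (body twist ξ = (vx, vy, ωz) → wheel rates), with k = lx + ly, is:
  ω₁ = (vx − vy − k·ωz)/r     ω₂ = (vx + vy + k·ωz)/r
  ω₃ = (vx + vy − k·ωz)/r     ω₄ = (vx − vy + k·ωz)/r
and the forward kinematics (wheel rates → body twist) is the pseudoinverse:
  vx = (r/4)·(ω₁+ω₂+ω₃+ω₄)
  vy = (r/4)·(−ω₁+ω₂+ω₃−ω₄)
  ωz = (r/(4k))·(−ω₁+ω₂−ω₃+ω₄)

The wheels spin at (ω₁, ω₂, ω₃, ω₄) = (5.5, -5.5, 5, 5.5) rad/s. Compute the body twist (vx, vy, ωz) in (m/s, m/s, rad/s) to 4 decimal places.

(0.1575, -0.1725, -0.4145)

k = lx + ly = 0.2 + 0.18 = 0.3800
ω₁+ω₂+ω₃+ω₄ = 10.5000  →  vx = (0.06/4)·10.5000 = 0.1575
−ω₁+ω₂+ω₃−ω₄ = -11.5000  →  vy = (0.06/4)·-11.5000 = -0.1725
−ω₁+ω₂−ω₃+ω₄ = -10.5000  →  ωz = (0.06/1.5200)·-10.5000 = -0.4145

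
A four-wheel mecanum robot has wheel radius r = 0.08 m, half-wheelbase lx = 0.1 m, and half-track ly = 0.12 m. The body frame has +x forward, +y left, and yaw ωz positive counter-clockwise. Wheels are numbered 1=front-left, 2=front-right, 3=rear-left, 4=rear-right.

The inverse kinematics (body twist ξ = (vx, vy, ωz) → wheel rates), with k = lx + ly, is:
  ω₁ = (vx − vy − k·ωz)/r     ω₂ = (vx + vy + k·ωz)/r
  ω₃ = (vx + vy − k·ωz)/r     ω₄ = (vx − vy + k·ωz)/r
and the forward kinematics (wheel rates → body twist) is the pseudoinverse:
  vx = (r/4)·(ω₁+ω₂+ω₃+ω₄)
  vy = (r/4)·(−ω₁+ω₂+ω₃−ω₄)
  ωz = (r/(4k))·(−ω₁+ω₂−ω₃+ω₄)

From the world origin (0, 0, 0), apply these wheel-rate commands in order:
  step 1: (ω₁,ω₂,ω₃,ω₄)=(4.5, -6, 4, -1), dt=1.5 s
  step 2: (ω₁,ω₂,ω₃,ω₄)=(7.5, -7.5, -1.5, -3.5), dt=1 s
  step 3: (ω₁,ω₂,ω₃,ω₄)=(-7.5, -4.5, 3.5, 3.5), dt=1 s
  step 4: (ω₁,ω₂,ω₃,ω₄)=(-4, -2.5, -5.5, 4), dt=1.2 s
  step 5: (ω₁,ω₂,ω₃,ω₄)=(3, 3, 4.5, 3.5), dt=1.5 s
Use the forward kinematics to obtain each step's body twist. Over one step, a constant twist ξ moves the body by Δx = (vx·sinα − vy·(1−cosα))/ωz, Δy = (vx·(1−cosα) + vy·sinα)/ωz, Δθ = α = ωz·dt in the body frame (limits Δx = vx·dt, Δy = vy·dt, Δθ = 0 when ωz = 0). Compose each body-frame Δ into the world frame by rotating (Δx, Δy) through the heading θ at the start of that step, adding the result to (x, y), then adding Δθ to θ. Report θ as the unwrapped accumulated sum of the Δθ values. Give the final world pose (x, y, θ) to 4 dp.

(-0.1371, -0.0537, -2.3227)

step 1: ξ=(vx,vy,ωz)=(0.0300, -0.1100, -1.4091), dt=1.5 → body Δ=(-0.1002, -0.0991, -2.1136) → world pose (-0.1002, -0.0991, -2.1136)
step 2: ξ=(vx,vy,ωz)=(-0.1000, -0.2600, -1.5455), dt=1.0 → body Δ=(-0.2287, -0.1051, -1.5455) → world pose (-0.0720, 0.1510, -3.6591)
step 3: ξ=(vx,vy,ωz)=(-0.1000, 0.0600, 0.2727), dt=1.0 → body Δ=(-0.1069, 0.0457, 0.2727) → world pose (-0.0018, 0.0584, -3.3864)
step 4: ξ=(vx,vy,ωz)=(-0.1600, -0.1600, 1.0000), dt=1.2 → body Δ=(-0.0471, -0.2511, 1.2000) → world pose (0.1048, 0.2906, -2.1864)
step 5: ξ=(vx,vy,ωz)=(0.2800, 0.0200, -0.0909), dt=1.5 → body Δ=(0.4207, 0.0013, -0.1364) → world pose (-0.1371, -0.0537, -2.3227)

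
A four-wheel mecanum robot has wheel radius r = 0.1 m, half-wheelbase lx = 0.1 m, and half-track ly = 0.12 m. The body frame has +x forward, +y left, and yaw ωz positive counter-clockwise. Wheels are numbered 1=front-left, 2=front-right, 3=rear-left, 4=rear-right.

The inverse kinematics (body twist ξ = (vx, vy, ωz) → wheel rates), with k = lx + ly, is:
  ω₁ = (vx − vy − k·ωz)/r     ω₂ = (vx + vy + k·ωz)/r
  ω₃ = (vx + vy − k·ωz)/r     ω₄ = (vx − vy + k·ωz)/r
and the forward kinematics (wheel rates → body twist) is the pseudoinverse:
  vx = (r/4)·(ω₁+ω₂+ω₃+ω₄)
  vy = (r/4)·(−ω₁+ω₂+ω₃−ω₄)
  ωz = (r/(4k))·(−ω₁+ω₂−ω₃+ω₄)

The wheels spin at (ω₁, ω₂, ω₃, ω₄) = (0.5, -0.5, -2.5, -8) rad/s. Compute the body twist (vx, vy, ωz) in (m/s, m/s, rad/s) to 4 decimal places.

(-0.2625, 0.1125, -0.7386)

k = lx + ly = 0.1 + 0.12 = 0.2200
ω₁+ω₂+ω₃+ω₄ = -10.5000  →  vx = (0.1/4)·-10.5000 = -0.2625
−ω₁+ω₂+ω₃−ω₄ = 4.5000  →  vy = (0.1/4)·4.5000 = 0.1125
−ω₁+ω₂−ω₃+ω₄ = -6.5000  →  ωz = (0.1/0.8800)·-6.5000 = -0.7386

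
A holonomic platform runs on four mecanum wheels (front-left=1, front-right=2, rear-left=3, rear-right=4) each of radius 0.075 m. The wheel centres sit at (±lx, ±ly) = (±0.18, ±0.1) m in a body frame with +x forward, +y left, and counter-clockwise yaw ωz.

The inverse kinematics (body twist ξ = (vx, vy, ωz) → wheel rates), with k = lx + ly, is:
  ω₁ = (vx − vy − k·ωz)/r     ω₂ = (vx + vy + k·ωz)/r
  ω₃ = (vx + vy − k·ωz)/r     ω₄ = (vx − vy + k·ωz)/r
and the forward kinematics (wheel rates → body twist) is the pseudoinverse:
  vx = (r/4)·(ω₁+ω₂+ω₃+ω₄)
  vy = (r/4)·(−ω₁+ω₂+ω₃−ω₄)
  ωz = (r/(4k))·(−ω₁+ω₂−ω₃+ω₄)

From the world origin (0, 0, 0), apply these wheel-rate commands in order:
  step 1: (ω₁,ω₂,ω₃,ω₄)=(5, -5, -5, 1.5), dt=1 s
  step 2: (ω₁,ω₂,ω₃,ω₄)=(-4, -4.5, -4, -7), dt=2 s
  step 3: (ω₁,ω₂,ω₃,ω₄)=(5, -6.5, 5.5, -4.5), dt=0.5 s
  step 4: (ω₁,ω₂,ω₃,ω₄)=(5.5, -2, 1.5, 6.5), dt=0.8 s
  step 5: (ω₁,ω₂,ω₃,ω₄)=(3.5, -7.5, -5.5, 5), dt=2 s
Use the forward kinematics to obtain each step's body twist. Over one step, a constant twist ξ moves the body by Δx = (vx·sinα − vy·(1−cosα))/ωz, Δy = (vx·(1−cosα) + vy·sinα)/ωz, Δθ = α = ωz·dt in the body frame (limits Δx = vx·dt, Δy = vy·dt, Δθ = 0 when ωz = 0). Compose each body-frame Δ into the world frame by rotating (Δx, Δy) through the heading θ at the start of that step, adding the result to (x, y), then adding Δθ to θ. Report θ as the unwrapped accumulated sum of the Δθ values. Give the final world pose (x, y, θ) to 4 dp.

(-1.6953, 0.1062, -1.6239)

step 1: ξ=(vx,vy,ωz)=(-0.0656, -0.3094, -0.2344), dt=1.0 → body Δ=(-0.1011, -0.2989, -0.2344) → world pose (-0.1011, -0.2989, -0.2344)
step 2: ξ=(vx,vy,ωz)=(-0.3656, 0.0469, -0.2344), dt=2.0 → body Δ=(-0.6832, 0.2586, -0.4688) → world pose (-0.7056, 0.1113, -0.7031)
step 3: ξ=(vx,vy,ωz)=(-0.0094, -0.0281, -1.4397), dt=0.5 → body Δ=(-0.0091, -0.0113, -0.7199) → world pose (-0.7198, 0.1086, -1.4230)
step 4: ξ=(vx,vy,ωz)=(0.2156, -0.2344, -0.1674), dt=0.8 → body Δ=(0.1594, -0.1985, -0.1339) → world pose (-0.8926, -0.0783, -1.5569)
step 5: ξ=(vx,vy,ωz)=(-0.0844, -0.4031, -0.0335), dt=2.0 → body Δ=(-0.1956, -0.8000, -0.0670) → world pose (-1.6953, 0.1062, -1.6239)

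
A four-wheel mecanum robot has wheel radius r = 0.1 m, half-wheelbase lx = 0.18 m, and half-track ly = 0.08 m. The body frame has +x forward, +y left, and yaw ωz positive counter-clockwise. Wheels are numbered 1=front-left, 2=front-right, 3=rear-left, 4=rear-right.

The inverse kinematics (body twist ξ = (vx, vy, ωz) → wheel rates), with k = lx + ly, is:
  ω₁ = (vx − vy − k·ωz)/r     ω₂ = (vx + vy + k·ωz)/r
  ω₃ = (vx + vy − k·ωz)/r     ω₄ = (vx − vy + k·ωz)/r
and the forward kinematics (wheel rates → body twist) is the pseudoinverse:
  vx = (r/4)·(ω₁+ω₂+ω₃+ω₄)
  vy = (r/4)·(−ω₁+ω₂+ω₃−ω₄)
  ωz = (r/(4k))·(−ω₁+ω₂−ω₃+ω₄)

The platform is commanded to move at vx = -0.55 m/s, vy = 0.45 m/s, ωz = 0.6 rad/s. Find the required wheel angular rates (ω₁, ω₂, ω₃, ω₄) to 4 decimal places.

k = lx + ly = 0.18 + 0.08 = 0.2600;  k·ωz = 0.2600·0.6 = 0.1560
ω₁ (FL) = (vx − vy − k·ωz)/r = -1.1560/0.1 = -11.5600
ω₂ (FR) = (vx + vy + k·ωz)/r = 0.0560/0.1 = 0.5600
ω₃ (RL) = (vx + vy − k·ωz)/r = -0.2560/0.1 = -2.5600
ω₄ (RR) = (vx − vy + k·ωz)/r = -0.8440/0.1 = -8.4400

(-11.5600, 0.5600, -2.5600, -8.4400)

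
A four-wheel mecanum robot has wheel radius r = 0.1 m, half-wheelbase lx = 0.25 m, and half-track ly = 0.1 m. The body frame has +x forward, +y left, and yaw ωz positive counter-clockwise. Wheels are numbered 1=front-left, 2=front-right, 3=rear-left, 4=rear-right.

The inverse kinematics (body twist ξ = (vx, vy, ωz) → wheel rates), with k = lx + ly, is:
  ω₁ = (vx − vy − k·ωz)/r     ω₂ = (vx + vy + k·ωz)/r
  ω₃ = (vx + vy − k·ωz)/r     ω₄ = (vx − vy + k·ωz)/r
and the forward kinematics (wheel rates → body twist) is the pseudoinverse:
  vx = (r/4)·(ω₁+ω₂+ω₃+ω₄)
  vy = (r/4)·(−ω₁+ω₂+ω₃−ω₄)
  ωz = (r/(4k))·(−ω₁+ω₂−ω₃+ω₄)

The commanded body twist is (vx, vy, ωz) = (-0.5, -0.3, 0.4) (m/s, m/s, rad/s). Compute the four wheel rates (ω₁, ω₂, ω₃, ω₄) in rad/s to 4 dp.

k = lx + ly = 0.25 + 0.1 = 0.3500;  k·ωz = 0.3500·0.4 = 0.1400
ω₁ (FL) = (vx − vy − k·ωz)/r = -0.3400/0.1 = -3.4000
ω₂ (FR) = (vx + vy + k·ωz)/r = -0.6600/0.1 = -6.6000
ω₃ (RL) = (vx + vy − k·ωz)/r = -0.9400/0.1 = -9.4000
ω₄ (RR) = (vx − vy + k·ωz)/r = -0.0600/0.1 = -0.6000

(-3.4000, -6.6000, -9.4000, -0.6000)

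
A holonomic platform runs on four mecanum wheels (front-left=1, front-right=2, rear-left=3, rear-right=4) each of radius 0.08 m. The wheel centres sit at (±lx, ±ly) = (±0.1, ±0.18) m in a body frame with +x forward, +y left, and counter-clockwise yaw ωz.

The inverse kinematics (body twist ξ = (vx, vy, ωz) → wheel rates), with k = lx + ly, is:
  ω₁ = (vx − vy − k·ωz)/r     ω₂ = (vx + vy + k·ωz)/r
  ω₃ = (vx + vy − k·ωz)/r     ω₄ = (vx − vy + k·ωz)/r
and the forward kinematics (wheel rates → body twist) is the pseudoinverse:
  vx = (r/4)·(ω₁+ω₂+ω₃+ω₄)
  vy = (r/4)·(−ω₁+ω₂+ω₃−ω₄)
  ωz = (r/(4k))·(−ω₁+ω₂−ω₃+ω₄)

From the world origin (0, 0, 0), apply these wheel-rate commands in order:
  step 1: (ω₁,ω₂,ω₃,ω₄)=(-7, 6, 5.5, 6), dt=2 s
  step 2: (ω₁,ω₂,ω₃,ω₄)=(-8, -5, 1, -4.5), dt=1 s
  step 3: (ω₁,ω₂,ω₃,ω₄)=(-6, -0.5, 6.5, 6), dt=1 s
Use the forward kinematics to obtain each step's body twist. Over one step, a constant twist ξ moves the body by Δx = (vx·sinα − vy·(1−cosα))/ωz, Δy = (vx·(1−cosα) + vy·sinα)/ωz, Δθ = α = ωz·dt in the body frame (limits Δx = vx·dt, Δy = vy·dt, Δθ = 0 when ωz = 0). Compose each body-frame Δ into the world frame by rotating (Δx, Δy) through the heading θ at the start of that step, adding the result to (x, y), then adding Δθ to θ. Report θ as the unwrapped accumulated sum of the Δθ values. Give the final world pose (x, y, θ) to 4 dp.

step 1: ξ=(vx,vy,ωz)=(0.2100, 0.2500, 0.9643), dt=2.0 → body Δ=(-0.1461, 0.5369, 1.9286) → world pose (-0.1461, 0.5369, 1.9286)
step 2: ξ=(vx,vy,ωz)=(-0.3300, 0.1700, -0.1786), dt=1.0 → body Δ=(-0.3131, 0.1985, -0.1786) → world pose (-0.2223, 0.1741, 1.7500)
step 3: ξ=(vx,vy,ωz)=(0.1200, 0.1200, 0.3571), dt=1.0 → body Δ=(0.0963, 0.1387, 0.3571) → world pose (-0.3759, 0.2441, 2.1071)

(-0.3759, 0.2441, 2.1071)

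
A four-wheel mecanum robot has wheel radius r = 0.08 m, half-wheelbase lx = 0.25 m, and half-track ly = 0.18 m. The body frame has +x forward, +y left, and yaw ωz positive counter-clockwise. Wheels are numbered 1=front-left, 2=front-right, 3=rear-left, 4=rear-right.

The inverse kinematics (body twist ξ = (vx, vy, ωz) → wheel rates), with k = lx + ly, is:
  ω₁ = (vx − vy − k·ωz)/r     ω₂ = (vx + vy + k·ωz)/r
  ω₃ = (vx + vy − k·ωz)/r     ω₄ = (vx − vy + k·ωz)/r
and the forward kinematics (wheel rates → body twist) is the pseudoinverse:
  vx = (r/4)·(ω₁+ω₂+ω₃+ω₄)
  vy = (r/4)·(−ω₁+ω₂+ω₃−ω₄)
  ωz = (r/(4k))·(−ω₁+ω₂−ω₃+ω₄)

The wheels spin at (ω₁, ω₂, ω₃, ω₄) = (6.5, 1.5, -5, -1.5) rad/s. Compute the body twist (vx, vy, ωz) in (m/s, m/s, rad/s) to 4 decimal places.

(0.0300, -0.1700, -0.0698)

k = lx + ly = 0.25 + 0.18 = 0.4300
ω₁+ω₂+ω₃+ω₄ = 1.5000  →  vx = (0.08/4)·1.5000 = 0.0300
−ω₁+ω₂+ω₃−ω₄ = -8.5000  →  vy = (0.08/4)·-8.5000 = -0.1700
−ω₁+ω₂−ω₃+ω₄ = -1.5000  →  ωz = (0.08/1.7200)·-1.5000 = -0.0698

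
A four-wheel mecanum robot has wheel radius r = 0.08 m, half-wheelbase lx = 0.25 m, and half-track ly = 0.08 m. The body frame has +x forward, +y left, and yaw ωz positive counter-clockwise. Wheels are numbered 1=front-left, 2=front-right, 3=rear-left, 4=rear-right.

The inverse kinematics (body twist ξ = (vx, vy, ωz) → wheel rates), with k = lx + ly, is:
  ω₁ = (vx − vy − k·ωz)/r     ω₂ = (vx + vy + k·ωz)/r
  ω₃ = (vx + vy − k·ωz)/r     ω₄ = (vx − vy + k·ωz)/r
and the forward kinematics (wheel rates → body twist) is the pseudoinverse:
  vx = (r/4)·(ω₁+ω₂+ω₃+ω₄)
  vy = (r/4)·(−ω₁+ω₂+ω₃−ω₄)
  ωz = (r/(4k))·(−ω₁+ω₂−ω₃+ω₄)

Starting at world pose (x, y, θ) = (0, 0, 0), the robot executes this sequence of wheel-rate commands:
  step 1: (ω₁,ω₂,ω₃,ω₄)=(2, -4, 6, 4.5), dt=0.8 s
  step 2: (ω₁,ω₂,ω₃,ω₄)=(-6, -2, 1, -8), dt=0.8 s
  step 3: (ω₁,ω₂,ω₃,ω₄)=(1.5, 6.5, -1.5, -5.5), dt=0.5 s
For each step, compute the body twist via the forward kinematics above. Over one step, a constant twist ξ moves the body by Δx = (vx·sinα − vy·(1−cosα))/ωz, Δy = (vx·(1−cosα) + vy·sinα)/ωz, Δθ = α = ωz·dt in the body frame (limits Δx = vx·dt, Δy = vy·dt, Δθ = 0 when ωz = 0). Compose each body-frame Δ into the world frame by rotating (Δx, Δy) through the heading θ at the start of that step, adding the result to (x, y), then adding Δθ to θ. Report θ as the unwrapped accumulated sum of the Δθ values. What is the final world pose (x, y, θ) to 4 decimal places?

(0.0634, 0.2694, -0.5758)

step 1: ξ=(vx,vy,ωz)=(0.1700, -0.0900, -0.4545), dt=0.8 → body Δ=(0.1201, -0.0949, -0.3636) → world pose (0.1201, -0.0949, -0.3636)
step 2: ξ=(vx,vy,ωz)=(-0.3000, 0.2600, -0.3030), dt=0.8 → body Δ=(-0.2126, 0.2349, -0.2424) → world pose (0.0050, 0.2003, -0.6061)
step 3: ξ=(vx,vy,ωz)=(0.0200, 0.1800, 0.0606), dt=0.5 → body Δ=(0.0086, 0.0901, 0.0303) → world pose (0.0634, 0.2694, -0.5758)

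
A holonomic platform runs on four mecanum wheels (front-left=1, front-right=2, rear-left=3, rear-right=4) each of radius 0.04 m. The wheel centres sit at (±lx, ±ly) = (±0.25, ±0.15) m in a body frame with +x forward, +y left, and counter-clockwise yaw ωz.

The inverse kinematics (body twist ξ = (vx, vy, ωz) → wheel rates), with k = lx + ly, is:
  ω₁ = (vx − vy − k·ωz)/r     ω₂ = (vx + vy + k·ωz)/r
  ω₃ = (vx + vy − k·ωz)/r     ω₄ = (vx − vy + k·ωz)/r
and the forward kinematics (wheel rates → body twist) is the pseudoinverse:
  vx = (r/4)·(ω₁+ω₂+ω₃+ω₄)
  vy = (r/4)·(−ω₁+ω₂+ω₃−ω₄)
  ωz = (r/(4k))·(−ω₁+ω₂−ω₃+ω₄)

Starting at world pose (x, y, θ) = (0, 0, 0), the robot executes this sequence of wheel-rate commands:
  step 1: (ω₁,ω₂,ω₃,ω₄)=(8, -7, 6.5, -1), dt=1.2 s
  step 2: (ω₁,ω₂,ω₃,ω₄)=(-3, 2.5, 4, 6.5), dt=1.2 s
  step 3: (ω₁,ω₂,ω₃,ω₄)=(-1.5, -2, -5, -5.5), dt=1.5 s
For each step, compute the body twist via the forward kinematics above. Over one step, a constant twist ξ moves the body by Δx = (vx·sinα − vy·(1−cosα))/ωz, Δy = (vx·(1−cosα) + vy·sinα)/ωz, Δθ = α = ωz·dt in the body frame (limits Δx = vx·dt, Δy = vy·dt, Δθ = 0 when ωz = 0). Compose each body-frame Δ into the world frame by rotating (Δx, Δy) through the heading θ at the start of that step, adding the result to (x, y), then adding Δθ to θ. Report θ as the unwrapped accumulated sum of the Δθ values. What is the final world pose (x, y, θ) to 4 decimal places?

step 1: ξ=(vx,vy,ωz)=(0.0650, -0.0750, -0.5625), dt=1.2 → body Δ=(0.0430, -0.1087, -0.6750) → world pose (0.0430, -0.1087, -0.6750)
step 2: ξ=(vx,vy,ωz)=(0.1000, 0.0300, 0.2000), dt=1.2 → body Δ=(0.1146, 0.0500, 0.2400) → world pose (0.1636, -0.1412, -0.4350)
step 3: ξ=(vx,vy,ωz)=(-0.1400, 0.0000, -0.0250), dt=1.5 → body Δ=(-0.2100, 0.0039, -0.0375) → world pose (-0.0251, -0.0492, -0.4725)

(-0.0251, -0.0492, -0.4725)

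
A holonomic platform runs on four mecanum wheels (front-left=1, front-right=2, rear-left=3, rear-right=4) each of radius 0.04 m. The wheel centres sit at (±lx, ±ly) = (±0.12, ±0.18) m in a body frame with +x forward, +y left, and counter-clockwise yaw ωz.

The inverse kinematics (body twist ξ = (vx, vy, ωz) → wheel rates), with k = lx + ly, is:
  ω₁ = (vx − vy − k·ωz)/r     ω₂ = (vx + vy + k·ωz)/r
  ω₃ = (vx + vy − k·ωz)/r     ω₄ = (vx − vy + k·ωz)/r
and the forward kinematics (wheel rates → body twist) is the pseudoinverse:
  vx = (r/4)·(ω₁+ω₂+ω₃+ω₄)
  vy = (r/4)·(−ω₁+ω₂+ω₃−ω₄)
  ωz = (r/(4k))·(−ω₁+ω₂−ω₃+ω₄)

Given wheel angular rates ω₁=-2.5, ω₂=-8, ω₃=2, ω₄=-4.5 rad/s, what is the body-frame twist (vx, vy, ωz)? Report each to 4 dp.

(-0.1300, 0.0100, -0.4000)

k = lx + ly = 0.12 + 0.18 = 0.3000
ω₁+ω₂+ω₃+ω₄ = -13.0000  →  vx = (0.04/4)·-13.0000 = -0.1300
−ω₁+ω₂+ω₃−ω₄ = 1.0000  →  vy = (0.04/4)·1.0000 = 0.0100
−ω₁+ω₂−ω₃+ω₄ = -12.0000  →  ωz = (0.04/1.2000)·-12.0000 = -0.4000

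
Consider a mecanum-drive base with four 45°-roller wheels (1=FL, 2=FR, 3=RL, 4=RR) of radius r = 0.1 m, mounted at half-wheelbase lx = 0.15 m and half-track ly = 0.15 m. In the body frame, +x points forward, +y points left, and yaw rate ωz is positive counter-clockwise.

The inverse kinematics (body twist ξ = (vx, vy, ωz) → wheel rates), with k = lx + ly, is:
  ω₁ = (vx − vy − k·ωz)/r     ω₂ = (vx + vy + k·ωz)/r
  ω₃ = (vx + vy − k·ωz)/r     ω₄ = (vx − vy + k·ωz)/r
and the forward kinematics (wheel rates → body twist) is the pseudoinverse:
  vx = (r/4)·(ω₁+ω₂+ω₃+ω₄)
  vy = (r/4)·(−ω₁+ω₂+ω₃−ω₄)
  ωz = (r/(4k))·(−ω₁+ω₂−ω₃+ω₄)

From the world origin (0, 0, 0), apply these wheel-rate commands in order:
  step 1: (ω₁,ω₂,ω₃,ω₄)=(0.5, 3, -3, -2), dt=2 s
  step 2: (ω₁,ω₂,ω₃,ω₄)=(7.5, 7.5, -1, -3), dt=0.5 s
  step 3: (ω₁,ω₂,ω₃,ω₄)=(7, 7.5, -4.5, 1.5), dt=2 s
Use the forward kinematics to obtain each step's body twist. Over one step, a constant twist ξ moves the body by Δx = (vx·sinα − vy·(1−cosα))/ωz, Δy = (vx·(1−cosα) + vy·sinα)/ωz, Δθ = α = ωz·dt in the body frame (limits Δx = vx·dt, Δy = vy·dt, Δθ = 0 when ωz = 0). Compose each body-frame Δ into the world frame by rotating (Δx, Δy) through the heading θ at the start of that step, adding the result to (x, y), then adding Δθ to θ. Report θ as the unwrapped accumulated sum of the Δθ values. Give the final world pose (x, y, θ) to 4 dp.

step 1: ξ=(vx,vy,ωz)=(-0.0375, 0.0375, 0.2917), dt=2.0 → body Δ=(-0.0921, 0.0496, 0.5833) → world pose (-0.0921, 0.0496, 0.5833)
step 2: ξ=(vx,vy,ωz)=(0.2750, 0.0500, -0.1667), dt=0.5 → body Δ=(0.1384, 0.0192, -0.0833) → world pose (0.0128, 0.1418, 0.5000)
step 3: ξ=(vx,vy,ωz)=(0.2875, -0.1375, 0.5417), dt=2.0 → body Δ=(0.6039, 0.0579, 1.0833) → world pose (0.5150, 0.4822, 1.5833)

(0.5150, 0.4822, 1.5833)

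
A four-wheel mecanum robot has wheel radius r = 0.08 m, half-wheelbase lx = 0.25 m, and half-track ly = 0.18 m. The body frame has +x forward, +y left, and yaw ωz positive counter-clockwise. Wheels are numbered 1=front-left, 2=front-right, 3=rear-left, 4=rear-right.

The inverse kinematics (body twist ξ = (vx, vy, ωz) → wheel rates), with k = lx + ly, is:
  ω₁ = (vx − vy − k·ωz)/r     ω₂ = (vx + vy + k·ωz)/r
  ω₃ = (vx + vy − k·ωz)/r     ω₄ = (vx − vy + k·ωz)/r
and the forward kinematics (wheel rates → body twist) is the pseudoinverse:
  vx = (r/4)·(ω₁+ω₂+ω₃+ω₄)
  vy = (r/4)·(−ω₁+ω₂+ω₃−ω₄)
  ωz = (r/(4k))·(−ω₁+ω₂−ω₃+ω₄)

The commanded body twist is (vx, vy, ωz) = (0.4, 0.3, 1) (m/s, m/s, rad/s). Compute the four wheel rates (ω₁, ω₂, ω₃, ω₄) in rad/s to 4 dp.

k = lx + ly = 0.25 + 0.18 = 0.4300;  k·ωz = 0.4300·1 = 0.4300
ω₁ (FL) = (vx − vy − k·ωz)/r = -0.3300/0.08 = -4.1250
ω₂ (FR) = (vx + vy + k·ωz)/r = 1.1300/0.08 = 14.1250
ω₃ (RL) = (vx + vy − k·ωz)/r = 0.2700/0.08 = 3.3750
ω₄ (RR) = (vx − vy + k·ωz)/r = 0.5300/0.08 = 6.6250

(-4.1250, 14.1250, 3.3750, 6.6250)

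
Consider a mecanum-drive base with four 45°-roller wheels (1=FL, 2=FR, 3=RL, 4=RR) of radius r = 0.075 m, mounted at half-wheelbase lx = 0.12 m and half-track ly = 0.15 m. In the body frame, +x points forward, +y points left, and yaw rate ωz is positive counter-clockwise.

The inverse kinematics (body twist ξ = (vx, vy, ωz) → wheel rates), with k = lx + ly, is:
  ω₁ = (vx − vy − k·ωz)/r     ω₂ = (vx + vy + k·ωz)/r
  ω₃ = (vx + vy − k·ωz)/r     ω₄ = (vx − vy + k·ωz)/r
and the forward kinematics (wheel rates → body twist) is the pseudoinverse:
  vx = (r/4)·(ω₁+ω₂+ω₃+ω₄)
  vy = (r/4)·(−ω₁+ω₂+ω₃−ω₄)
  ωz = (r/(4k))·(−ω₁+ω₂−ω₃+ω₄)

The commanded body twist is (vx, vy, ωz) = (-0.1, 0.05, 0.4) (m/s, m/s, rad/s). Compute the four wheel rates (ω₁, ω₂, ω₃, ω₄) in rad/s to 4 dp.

(-3.4400, 0.7733, -2.1067, -0.5600)

k = lx + ly = 0.12 + 0.15 = 0.2700;  k·ωz = 0.2700·0.4 = 0.1080
ω₁ (FL) = (vx − vy − k·ωz)/r = -0.2580/0.075 = -3.4400
ω₂ (FR) = (vx + vy + k·ωz)/r = 0.0580/0.075 = 0.7733
ω₃ (RL) = (vx + vy − k·ωz)/r = -0.1580/0.075 = -2.1067
ω₄ (RR) = (vx − vy + k·ωz)/r = -0.0420/0.075 = -0.5600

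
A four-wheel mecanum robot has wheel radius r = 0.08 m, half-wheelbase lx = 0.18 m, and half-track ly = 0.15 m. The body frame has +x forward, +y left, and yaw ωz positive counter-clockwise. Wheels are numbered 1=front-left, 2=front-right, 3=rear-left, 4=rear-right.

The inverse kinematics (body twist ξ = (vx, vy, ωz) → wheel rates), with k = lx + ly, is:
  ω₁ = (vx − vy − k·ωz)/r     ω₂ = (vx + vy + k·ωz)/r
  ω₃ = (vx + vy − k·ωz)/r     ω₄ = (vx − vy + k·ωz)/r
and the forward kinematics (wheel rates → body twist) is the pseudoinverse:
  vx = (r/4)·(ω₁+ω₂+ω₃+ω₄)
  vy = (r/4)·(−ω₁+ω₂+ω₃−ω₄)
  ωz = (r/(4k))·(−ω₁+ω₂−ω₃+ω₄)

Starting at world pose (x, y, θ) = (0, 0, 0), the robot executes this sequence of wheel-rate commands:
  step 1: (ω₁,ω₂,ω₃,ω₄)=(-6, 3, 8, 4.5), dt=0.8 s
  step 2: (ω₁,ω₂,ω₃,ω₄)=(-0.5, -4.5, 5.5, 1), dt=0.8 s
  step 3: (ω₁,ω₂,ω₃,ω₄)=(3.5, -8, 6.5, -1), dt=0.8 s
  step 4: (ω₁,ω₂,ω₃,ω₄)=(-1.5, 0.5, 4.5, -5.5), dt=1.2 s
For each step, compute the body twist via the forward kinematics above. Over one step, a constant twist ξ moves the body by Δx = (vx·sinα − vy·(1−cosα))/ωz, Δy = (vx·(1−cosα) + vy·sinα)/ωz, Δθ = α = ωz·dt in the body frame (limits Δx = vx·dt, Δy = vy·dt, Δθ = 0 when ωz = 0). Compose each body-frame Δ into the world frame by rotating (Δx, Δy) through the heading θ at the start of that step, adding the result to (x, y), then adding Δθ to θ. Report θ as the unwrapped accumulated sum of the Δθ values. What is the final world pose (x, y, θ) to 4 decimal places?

step 1: ξ=(vx,vy,ωz)=(0.1900, 0.2500, 0.3333), dt=0.8 → body Δ=(0.1237, 0.2178, 0.2667) → world pose (0.1237, 0.2178, 0.2667)
step 2: ξ=(vx,vy,ωz)=(0.0300, 0.0100, -0.5152), dt=0.8 → body Δ=(0.0250, 0.0029, -0.4121) → world pose (0.1470, 0.2272, -0.1455)
step 3: ξ=(vx,vy,ωz)=(0.0200, -0.0800, -1.1515), dt=0.8 → body Δ=(-0.0136, -0.0622, -0.9212) → world pose (0.1245, 0.1676, -1.0667)
step 4: ξ=(vx,vy,ωz)=(-0.0400, 0.2400, -0.4848), dt=1.2 → body Δ=(0.0361, 0.2856, -0.5818) → world pose (0.3920, 0.2739, -1.6485)

(0.3920, 0.2739, -1.6485)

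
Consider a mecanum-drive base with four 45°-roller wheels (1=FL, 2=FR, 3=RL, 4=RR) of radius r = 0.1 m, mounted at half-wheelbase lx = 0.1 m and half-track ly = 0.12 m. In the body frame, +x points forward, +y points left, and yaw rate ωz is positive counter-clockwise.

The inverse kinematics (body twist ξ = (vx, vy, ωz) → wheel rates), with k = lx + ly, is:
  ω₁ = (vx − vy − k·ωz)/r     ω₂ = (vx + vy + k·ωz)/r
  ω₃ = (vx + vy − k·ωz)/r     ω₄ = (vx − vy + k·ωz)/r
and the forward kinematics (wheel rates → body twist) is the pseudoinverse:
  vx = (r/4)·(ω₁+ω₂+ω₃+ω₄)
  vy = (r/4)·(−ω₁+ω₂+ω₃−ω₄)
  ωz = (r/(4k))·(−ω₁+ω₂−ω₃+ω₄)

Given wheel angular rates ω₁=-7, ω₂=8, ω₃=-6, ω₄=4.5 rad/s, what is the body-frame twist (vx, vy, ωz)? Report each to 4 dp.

(-0.0125, 0.1125, 2.8977)

k = lx + ly = 0.1 + 0.12 = 0.2200
ω₁+ω₂+ω₃+ω₄ = -0.5000  →  vx = (0.1/4)·-0.5000 = -0.0125
−ω₁+ω₂+ω₃−ω₄ = 4.5000  →  vy = (0.1/4)·4.5000 = 0.1125
−ω₁+ω₂−ω₃+ω₄ = 25.5000  →  ωz = (0.1/0.8800)·25.5000 = 2.8977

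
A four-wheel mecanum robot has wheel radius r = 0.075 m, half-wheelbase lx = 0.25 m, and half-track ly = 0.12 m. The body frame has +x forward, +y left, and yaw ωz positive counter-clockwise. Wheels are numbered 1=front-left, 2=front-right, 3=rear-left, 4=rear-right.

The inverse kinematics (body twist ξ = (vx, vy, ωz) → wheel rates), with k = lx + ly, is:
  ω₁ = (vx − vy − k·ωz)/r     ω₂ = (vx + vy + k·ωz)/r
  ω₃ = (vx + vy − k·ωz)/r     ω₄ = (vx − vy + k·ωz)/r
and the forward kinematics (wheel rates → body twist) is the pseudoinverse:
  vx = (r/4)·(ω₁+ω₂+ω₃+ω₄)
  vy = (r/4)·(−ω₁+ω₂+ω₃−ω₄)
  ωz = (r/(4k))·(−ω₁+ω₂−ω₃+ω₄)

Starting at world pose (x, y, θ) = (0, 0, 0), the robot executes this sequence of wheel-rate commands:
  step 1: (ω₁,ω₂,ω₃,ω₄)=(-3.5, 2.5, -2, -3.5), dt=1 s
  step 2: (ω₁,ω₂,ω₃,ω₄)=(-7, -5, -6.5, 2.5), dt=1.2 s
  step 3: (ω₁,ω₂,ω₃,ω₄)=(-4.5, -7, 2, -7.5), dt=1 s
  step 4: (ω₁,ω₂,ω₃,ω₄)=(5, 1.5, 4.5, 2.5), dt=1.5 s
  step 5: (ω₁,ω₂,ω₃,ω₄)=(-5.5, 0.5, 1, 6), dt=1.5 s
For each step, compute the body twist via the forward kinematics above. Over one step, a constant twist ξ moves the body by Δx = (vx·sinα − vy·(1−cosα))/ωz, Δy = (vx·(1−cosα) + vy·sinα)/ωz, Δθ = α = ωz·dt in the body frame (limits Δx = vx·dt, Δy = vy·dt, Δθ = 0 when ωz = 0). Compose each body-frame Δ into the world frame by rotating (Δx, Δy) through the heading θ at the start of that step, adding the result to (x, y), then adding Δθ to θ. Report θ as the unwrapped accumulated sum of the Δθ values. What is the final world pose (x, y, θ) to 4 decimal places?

(-0.2621, -0.2318, 0.7069)

step 1: ξ=(vx,vy,ωz)=(-0.1219, 0.1406, 0.2280), dt=1.0 → body Δ=(-0.1368, 0.1256, 0.2280) → world pose (-0.1368, 0.1256, 0.2280)
step 2: ξ=(vx,vy,ωz)=(-0.3000, -0.1312, 0.5574), dt=1.2 → body Δ=(-0.2830, -0.2620, 0.6689) → world pose (-0.3532, -0.1936, 0.8970)
step 3: ξ=(vx,vy,ωz)=(-0.3187, 0.1312, -0.6081), dt=1.0 → body Δ=(-0.2608, 0.2173, -0.6081) → world pose (-0.6857, -0.2618, 0.2889)
step 4: ξ=(vx,vy,ωz)=(0.2531, -0.0281, -0.2787), dt=1.5 → body Δ=(0.3600, -0.1192, -0.4181) → world pose (-0.3067, -0.2735, -0.1292)
step 5: ξ=(vx,vy,ωz)=(0.0375, 0.0188, 0.5574), dt=1.5 → body Δ=(0.0388, 0.0471, 0.8361) → world pose (-0.2621, -0.2318, 0.7069)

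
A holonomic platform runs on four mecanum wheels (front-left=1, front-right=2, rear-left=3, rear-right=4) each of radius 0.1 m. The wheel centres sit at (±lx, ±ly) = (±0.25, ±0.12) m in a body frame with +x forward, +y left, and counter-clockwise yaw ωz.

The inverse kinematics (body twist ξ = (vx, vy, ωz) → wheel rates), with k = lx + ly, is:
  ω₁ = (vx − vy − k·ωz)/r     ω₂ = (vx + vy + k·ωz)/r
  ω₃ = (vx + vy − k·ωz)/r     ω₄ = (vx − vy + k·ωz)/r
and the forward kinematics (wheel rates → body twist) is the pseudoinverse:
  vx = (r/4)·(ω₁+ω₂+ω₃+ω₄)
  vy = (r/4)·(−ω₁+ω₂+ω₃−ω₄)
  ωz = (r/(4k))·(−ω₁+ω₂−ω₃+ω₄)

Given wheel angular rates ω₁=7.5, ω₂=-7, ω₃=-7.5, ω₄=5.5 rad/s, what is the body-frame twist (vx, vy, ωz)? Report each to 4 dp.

(-0.0375, -0.6875, -0.1014)

k = lx + ly = 0.25 + 0.12 = 0.3700
ω₁+ω₂+ω₃+ω₄ = -1.5000  →  vx = (0.1/4)·-1.5000 = -0.0375
−ω₁+ω₂+ω₃−ω₄ = -27.5000  →  vy = (0.1/4)·-27.5000 = -0.6875
−ω₁+ω₂−ω₃+ω₄ = -1.5000  →  ωz = (0.1/1.4800)·-1.5000 = -0.1014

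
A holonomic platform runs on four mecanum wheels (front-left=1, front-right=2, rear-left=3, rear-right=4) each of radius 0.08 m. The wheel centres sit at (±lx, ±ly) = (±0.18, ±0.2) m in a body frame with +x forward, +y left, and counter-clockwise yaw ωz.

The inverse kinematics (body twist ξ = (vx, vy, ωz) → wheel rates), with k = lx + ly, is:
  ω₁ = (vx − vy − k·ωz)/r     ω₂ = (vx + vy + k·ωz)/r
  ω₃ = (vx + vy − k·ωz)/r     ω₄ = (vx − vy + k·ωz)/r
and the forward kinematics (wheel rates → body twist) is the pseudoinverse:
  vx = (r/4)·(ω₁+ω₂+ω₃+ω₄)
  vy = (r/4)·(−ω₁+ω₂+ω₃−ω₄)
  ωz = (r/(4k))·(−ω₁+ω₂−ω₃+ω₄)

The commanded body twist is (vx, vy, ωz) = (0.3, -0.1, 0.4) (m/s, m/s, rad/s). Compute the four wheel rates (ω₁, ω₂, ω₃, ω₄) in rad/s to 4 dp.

k = lx + ly = 0.18 + 0.2 = 0.3800;  k·ωz = 0.3800·0.4 = 0.1520
ω₁ (FL) = (vx − vy − k·ωz)/r = 0.2480/0.08 = 3.1000
ω₂ (FR) = (vx + vy + k·ωz)/r = 0.3520/0.08 = 4.4000
ω₃ (RL) = (vx + vy − k·ωz)/r = 0.0480/0.08 = 0.6000
ω₄ (RR) = (vx − vy + k·ωz)/r = 0.5520/0.08 = 6.9000

(3.1000, 4.4000, 0.6000, 6.9000)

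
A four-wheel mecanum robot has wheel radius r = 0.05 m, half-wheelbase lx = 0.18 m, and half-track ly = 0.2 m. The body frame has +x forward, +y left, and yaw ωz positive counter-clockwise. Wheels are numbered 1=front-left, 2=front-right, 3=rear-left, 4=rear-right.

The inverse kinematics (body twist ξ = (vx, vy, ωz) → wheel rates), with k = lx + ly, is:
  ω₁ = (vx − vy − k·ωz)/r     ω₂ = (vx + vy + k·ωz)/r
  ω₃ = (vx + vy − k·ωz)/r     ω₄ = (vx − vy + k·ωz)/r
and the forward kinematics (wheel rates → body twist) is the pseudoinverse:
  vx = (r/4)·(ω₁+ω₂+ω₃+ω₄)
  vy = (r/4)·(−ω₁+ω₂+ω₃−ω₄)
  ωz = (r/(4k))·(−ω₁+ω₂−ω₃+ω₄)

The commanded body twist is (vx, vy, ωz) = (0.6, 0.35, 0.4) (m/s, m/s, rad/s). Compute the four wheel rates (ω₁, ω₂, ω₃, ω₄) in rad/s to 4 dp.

(1.9600, 22.0400, 15.9600, 8.0400)

k = lx + ly = 0.18 + 0.2 = 0.3800;  k·ωz = 0.3800·0.4 = 0.1520
ω₁ (FL) = (vx − vy − k·ωz)/r = 0.0980/0.05 = 1.9600
ω₂ (FR) = (vx + vy + k·ωz)/r = 1.1020/0.05 = 22.0400
ω₃ (RL) = (vx + vy − k·ωz)/r = 0.7980/0.05 = 15.9600
ω₄ (RR) = (vx − vy + k·ωz)/r = 0.4020/0.05 = 8.0400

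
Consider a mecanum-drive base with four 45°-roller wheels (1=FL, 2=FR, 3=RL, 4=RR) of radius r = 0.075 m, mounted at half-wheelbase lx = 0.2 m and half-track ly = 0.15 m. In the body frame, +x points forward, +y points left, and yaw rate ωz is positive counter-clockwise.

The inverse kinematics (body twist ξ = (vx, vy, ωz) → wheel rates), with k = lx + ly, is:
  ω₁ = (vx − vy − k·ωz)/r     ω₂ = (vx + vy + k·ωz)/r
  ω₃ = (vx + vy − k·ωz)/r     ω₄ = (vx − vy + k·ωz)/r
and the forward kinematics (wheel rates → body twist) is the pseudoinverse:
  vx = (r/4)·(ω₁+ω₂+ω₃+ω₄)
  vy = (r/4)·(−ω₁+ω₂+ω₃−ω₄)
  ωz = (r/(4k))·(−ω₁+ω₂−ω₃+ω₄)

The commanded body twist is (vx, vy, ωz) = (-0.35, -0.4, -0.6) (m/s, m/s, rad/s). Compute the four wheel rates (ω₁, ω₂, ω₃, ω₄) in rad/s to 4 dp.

k = lx + ly = 0.2 + 0.15 = 0.3500;  k·ωz = 0.3500·-0.6 = -0.2100
ω₁ (FL) = (vx − vy − k·ωz)/r = 0.2600/0.075 = 3.4667
ω₂ (FR) = (vx + vy + k·ωz)/r = -0.9600/0.075 = -12.8000
ω₃ (RL) = (vx + vy − k·ωz)/r = -0.5400/0.075 = -7.2000
ω₄ (RR) = (vx − vy + k·ωz)/r = -0.1600/0.075 = -2.1333

(3.4667, -12.8000, -7.2000, -2.1333)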